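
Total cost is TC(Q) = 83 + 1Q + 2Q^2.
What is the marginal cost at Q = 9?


MC = dTC/dQ = 1 + 2*2*Q
At Q = 9:
MC = 1 + 4*9
MC = 1 + 36 = 37

37


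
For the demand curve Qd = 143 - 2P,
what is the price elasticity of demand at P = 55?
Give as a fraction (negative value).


dQ/dP = -2
At P = 55: Q = 143 - 2*55 = 33
E = (dQ/dP)(P/Q) = (-2)(55/33) = -10/3

-10/3


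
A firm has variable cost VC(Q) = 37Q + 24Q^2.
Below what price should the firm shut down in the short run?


AVC(Q) = VC(Q)/Q = 37 + 24Q
AVC is increasing in Q, so minimum AVC is at Q -> 0+.
Min AVC = 37
The firm should shut down if P < 37.

37


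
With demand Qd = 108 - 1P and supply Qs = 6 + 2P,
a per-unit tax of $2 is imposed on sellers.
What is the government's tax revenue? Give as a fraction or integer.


With tax on sellers, new supply: Qs' = 6 + 2(P - 2)
= 2 + 2P
New equilibrium quantity:
Q_new = 218/3
Tax revenue = tax * Q_new = 2 * 218/3 = 436/3

436/3


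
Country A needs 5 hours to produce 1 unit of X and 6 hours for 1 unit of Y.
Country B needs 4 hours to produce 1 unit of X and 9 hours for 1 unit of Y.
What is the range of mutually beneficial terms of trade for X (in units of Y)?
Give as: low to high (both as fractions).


Opportunity cost of X for Country A = hours_X / hours_Y = 5/6 = 5/6 units of Y
Opportunity cost of X for Country B = hours_X / hours_Y = 4/9 = 4/9 units of Y
Terms of trade must be between the two opportunity costs.
Range: 4/9 to 5/6

4/9 to 5/6


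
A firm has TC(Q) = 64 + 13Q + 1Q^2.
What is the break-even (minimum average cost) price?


AC(Q) = 64/Q + 13 + 1Q
To minimize: dAC/dQ = -64/Q^2 + 1 = 0
Q^2 = 64/1 = 64
Q* = 8
Min AC = 64/8 + 13 + 1*8
Min AC = 8 + 13 + 8 = 29

29


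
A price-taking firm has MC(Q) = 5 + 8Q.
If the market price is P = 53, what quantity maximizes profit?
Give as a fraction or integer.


In perfect competition, profit is maximized where P = MC.
53 = 5 + 8Q
48 = 8Q
Q* = 48/8 = 6

6


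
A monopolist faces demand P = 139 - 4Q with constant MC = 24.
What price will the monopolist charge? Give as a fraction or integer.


MR = 139 - 8Q
Set MR = MC: 139 - 8Q = 24
Q* = 115/8
Substitute into demand:
P* = 139 - 4*115/8 = 163/2

163/2


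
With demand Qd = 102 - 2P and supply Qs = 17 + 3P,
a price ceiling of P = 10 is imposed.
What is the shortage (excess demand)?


At P = 10:
Qd = 102 - 2*10 = 82
Qs = 17 + 3*10 = 47
Shortage = Qd - Qs = 82 - 47 = 35

35


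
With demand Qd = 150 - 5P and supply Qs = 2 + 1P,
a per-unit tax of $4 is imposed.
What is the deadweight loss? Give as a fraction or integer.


Pre-tax equilibrium quantity: Q* = 80/3
Post-tax equilibrium quantity: Q_tax = 70/3
Reduction in quantity: Q* - Q_tax = 10/3
DWL = (1/2) * tax * (Q* - Q_tax)
DWL = (1/2) * 4 * 10/3 = 20/3

20/3


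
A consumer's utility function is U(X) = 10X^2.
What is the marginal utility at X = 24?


MU = dU/dX = 10*2*X^(2-1)
MU = 20*X^1
At X = 24:
MU = 20 * 24^1
MU = 20 * 24 = 480

480


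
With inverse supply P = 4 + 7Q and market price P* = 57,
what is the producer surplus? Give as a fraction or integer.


Minimum supply price (at Q=0): P_min = 4
Quantity supplied at P* = 57:
Q* = (57 - 4)/7 = 53/7
PS = (1/2) * Q* * (P* - P_min)
PS = (1/2) * 53/7 * (57 - 4)
PS = (1/2) * 53/7 * 53 = 2809/14

2809/14


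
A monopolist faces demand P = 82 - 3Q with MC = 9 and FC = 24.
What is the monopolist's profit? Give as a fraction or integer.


MR = MC: 82 - 6Q = 9
Q* = 73/6
P* = 82 - 3*73/6 = 91/2
Profit = (P* - MC)*Q* - FC
= (91/2 - 9)*73/6 - 24
= 73/2*73/6 - 24
= 5329/12 - 24 = 5041/12

5041/12


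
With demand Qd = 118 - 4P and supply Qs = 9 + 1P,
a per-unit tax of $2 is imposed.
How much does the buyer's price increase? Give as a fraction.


With a per-unit tax, the buyer's price increase depends on relative slopes.
Supply slope: d = 1, Demand slope: b = 4
Buyer's price increase = d * tax / (b + d)
= 1 * 2 / (4 + 1)
= 2 / 5 = 2/5

2/5


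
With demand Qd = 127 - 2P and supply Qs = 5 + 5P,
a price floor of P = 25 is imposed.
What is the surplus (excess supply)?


At P = 25:
Qd = 127 - 2*25 = 77
Qs = 5 + 5*25 = 130
Surplus = Qs - Qd = 130 - 77 = 53

53


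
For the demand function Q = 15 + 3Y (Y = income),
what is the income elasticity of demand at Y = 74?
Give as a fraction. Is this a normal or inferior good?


dQ/dY = 3
At Y = 74: Q = 15 + 3*74 = 237
Ey = (dQ/dY)(Y/Q) = 3 * 74 / 237 = 74/79
Since Ey > 0, this is a normal good.

74/79 (normal good)


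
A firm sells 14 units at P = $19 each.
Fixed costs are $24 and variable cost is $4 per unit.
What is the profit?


Total Revenue = P * Q = 19 * 14 = $266
Total Cost = FC + VC*Q = 24 + 4*14 = $80
Profit = TR - TC = 266 - 80 = $186

$186


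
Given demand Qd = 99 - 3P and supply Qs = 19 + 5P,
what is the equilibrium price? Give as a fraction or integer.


At equilibrium, Qd = Qs.
99 - 3P = 19 + 5P
99 - 19 = 3P + 5P
80 = 8P
P* = 80/8 = 10

10


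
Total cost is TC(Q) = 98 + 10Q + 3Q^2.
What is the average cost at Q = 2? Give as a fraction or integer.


TC(2) = 98 + 10*2 + 3*2^2
TC(2) = 98 + 20 + 12 = 130
AC = TC/Q = 130/2 = 65

65


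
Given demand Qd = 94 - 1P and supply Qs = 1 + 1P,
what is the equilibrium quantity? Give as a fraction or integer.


First find equilibrium price:
94 - 1P = 1 + 1P
P* = 93/2 = 93/2
Then substitute into demand:
Q* = 94 - 1 * 93/2 = 95/2

95/2


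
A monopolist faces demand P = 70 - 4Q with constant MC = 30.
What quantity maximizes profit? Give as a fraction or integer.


TR = P*Q = (70 - 4Q)Q = 70Q - 4Q^2
MR = dTR/dQ = 70 - 8Q
Set MR = MC:
70 - 8Q = 30
40 = 8Q
Q* = 40/8 = 5

5


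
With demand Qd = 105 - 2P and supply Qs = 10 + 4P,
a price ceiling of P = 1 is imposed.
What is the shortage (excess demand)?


At P = 1:
Qd = 105 - 2*1 = 103
Qs = 10 + 4*1 = 14
Shortage = Qd - Qs = 103 - 14 = 89

89


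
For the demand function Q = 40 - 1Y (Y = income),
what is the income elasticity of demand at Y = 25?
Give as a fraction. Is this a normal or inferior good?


dQ/dY = -1
At Y = 25: Q = 40 - 1*25 = 15
Ey = (dQ/dY)(Y/Q) = -1 * 25 / 15 = -5/3
Since Ey < 0, this is a inferior good.

-5/3 (inferior good)


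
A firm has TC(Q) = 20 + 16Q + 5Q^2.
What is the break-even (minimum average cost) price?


AC(Q) = 20/Q + 16 + 5Q
To minimize: dAC/dQ = -20/Q^2 + 5 = 0
Q^2 = 20/5 = 4
Q* = 2
Min AC = 20/2 + 16 + 5*2
Min AC = 10 + 16 + 10 = 36

36


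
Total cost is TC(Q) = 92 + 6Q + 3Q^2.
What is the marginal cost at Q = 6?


MC = dTC/dQ = 6 + 2*3*Q
At Q = 6:
MC = 6 + 6*6
MC = 6 + 36 = 42

42


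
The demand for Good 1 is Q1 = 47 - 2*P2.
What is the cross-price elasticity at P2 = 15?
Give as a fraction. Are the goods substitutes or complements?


dQ1/dP2 = -2
At P2 = 15: Q1 = 47 - 2*15 = 17
Exy = (dQ1/dP2)(P2/Q1) = -2 * 15 / 17 = -30/17
Since Exy < 0, the goods are complements.

-30/17 (complements)


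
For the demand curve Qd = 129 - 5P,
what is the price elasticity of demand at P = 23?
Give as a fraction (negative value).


dQ/dP = -5
At P = 23: Q = 129 - 5*23 = 14
E = (dQ/dP)(P/Q) = (-5)(23/14) = -115/14

-115/14


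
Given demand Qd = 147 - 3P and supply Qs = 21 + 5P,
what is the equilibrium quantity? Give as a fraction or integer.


First find equilibrium price:
147 - 3P = 21 + 5P
P* = 126/8 = 63/4
Then substitute into demand:
Q* = 147 - 3 * 63/4 = 399/4

399/4


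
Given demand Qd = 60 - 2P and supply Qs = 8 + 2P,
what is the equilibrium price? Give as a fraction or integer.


At equilibrium, Qd = Qs.
60 - 2P = 8 + 2P
60 - 8 = 2P + 2P
52 = 4P
P* = 52/4 = 13

13


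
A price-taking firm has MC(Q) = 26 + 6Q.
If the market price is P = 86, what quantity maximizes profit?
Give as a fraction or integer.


In perfect competition, profit is maximized where P = MC.
86 = 26 + 6Q
60 = 6Q
Q* = 60/6 = 10

10


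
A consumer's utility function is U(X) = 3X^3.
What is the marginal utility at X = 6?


MU = dU/dX = 3*3*X^(3-1)
MU = 9*X^2
At X = 6:
MU = 9 * 6^2
MU = 9 * 36 = 324

324


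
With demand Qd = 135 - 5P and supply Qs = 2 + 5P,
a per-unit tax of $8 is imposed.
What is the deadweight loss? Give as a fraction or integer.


Pre-tax equilibrium quantity: Q* = 137/2
Post-tax equilibrium quantity: Q_tax = 97/2
Reduction in quantity: Q* - Q_tax = 20
DWL = (1/2) * tax * (Q* - Q_tax)
DWL = (1/2) * 8 * 20 = 80

80


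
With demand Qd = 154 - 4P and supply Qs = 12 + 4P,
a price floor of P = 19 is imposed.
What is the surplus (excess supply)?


At P = 19:
Qd = 154 - 4*19 = 78
Qs = 12 + 4*19 = 88
Surplus = Qs - Qd = 88 - 78 = 10

10


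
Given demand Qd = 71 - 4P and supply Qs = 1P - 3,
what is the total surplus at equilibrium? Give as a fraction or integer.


Find equilibrium: 71 - 4P = 1P - 3
71 + 3 = 5P
P* = 74/5 = 74/5
Q* = 1*74/5 - 3 = 59/5
Inverse demand: P = 71/4 - Q/4, so P_max = 71/4
Inverse supply: P = 3 + Q/1, so P_min = 3
CS = (1/2) * 59/5 * (71/4 - 74/5) = 3481/200
PS = (1/2) * 59/5 * (74/5 - 3) = 3481/50
TS = CS + PS = 3481/200 + 3481/50 = 3481/40

3481/40


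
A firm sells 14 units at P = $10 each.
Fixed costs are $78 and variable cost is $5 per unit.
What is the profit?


Total Revenue = P * Q = 10 * 14 = $140
Total Cost = FC + VC*Q = 78 + 5*14 = $148
Profit = TR - TC = 140 - 148 = $-8

$-8


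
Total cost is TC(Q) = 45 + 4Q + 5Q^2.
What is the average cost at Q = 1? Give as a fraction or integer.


TC(1) = 45 + 4*1 + 5*1^2
TC(1) = 45 + 4 + 5 = 54
AC = TC/Q = 54/1 = 54

54


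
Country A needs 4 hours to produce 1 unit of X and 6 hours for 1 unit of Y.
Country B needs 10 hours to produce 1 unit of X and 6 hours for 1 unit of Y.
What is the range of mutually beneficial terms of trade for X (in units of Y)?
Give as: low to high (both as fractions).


Opportunity cost of X for Country A = hours_X / hours_Y = 4/6 = 2/3 units of Y
Opportunity cost of X for Country B = hours_X / hours_Y = 10/6 = 5/3 units of Y
Terms of trade must be between the two opportunity costs.
Range: 2/3 to 5/3

2/3 to 5/3


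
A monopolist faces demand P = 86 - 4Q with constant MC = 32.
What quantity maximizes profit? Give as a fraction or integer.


TR = P*Q = (86 - 4Q)Q = 86Q - 4Q^2
MR = dTR/dQ = 86 - 8Q
Set MR = MC:
86 - 8Q = 32
54 = 8Q
Q* = 54/8 = 27/4

27/4


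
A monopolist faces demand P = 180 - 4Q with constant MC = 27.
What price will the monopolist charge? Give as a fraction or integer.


MR = 180 - 8Q
Set MR = MC: 180 - 8Q = 27
Q* = 153/8
Substitute into demand:
P* = 180 - 4*153/8 = 207/2

207/2


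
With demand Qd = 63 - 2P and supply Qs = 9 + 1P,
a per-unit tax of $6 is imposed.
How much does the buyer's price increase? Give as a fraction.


With a per-unit tax, the buyer's price increase depends on relative slopes.
Supply slope: d = 1, Demand slope: b = 2
Buyer's price increase = d * tax / (b + d)
= 1 * 6 / (2 + 1)
= 6 / 3 = 2

2


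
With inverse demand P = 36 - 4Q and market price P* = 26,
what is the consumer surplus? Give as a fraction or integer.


Maximum willingness to pay (at Q=0): P_max = 36
Quantity demanded at P* = 26:
Q* = (36 - 26)/4 = 5/2
CS = (1/2) * Q* * (P_max - P*)
CS = (1/2) * 5/2 * (36 - 26)
CS = (1/2) * 5/2 * 10 = 25/2

25/2


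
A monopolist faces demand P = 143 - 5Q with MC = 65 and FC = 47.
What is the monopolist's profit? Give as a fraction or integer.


MR = MC: 143 - 10Q = 65
Q* = 39/5
P* = 143 - 5*39/5 = 104
Profit = (P* - MC)*Q* - FC
= (104 - 65)*39/5 - 47
= 39*39/5 - 47
= 1521/5 - 47 = 1286/5

1286/5


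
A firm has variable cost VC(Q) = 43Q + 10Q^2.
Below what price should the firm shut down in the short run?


AVC(Q) = VC(Q)/Q = 43 + 10Q
AVC is increasing in Q, so minimum AVC is at Q -> 0+.
Min AVC = 43
The firm should shut down if P < 43.

43


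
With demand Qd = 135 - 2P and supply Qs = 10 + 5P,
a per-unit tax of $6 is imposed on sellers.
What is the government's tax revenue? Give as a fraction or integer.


With tax on sellers, new supply: Qs' = 10 + 5(P - 6)
= 5P - 20
New equilibrium quantity:
Q_new = 635/7
Tax revenue = tax * Q_new = 6 * 635/7 = 3810/7

3810/7


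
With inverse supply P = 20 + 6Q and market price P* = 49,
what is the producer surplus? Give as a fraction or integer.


Minimum supply price (at Q=0): P_min = 20
Quantity supplied at P* = 49:
Q* = (49 - 20)/6 = 29/6
PS = (1/2) * Q* * (P* - P_min)
PS = (1/2) * 29/6 * (49 - 20)
PS = (1/2) * 29/6 * 29 = 841/12

841/12


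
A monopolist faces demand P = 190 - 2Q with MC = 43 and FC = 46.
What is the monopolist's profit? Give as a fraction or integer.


MR = MC: 190 - 4Q = 43
Q* = 147/4
P* = 190 - 2*147/4 = 233/2
Profit = (P* - MC)*Q* - FC
= (233/2 - 43)*147/4 - 46
= 147/2*147/4 - 46
= 21609/8 - 46 = 21241/8

21241/8


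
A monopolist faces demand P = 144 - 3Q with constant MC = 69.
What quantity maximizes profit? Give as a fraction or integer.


TR = P*Q = (144 - 3Q)Q = 144Q - 3Q^2
MR = dTR/dQ = 144 - 6Q
Set MR = MC:
144 - 6Q = 69
75 = 6Q
Q* = 75/6 = 25/2

25/2


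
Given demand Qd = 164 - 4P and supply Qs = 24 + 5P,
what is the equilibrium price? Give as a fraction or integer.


At equilibrium, Qd = Qs.
164 - 4P = 24 + 5P
164 - 24 = 4P + 5P
140 = 9P
P* = 140/9 = 140/9

140/9


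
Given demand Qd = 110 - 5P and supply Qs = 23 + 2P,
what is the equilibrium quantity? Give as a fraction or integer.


First find equilibrium price:
110 - 5P = 23 + 2P
P* = 87/7 = 87/7
Then substitute into demand:
Q* = 110 - 5 * 87/7 = 335/7

335/7


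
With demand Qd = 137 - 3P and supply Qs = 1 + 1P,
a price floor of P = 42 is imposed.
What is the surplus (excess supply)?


At P = 42:
Qd = 137 - 3*42 = 11
Qs = 1 + 1*42 = 43
Surplus = Qs - Qd = 43 - 11 = 32

32


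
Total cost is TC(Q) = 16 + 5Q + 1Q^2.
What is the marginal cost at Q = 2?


MC = dTC/dQ = 5 + 2*1*Q
At Q = 2:
MC = 5 + 2*2
MC = 5 + 4 = 9

9


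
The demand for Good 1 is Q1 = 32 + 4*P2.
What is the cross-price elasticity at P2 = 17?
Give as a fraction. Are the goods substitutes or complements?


dQ1/dP2 = 4
At P2 = 17: Q1 = 32 + 4*17 = 100
Exy = (dQ1/dP2)(P2/Q1) = 4 * 17 / 100 = 17/25
Since Exy > 0, the goods are substitutes.

17/25 (substitutes)


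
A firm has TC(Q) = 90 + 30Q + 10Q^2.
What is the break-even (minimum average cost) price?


AC(Q) = 90/Q + 30 + 10Q
To minimize: dAC/dQ = -90/Q^2 + 10 = 0
Q^2 = 90/10 = 9
Q* = 3
Min AC = 90/3 + 30 + 10*3
Min AC = 30 + 30 + 30 = 90

90


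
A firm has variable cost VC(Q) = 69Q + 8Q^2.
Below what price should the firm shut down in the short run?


AVC(Q) = VC(Q)/Q = 69 + 8Q
AVC is increasing in Q, so minimum AVC is at Q -> 0+.
Min AVC = 69
The firm should shut down if P < 69.

69


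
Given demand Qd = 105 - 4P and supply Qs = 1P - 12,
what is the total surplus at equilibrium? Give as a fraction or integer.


Find equilibrium: 105 - 4P = 1P - 12
105 + 12 = 5P
P* = 117/5 = 117/5
Q* = 1*117/5 - 12 = 57/5
Inverse demand: P = 105/4 - Q/4, so P_max = 105/4
Inverse supply: P = 12 + Q/1, so P_min = 12
CS = (1/2) * 57/5 * (105/4 - 117/5) = 3249/200
PS = (1/2) * 57/5 * (117/5 - 12) = 3249/50
TS = CS + PS = 3249/200 + 3249/50 = 3249/40

3249/40


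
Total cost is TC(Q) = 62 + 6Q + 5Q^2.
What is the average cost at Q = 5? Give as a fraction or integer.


TC(5) = 62 + 6*5 + 5*5^2
TC(5) = 62 + 30 + 125 = 217
AC = TC/Q = 217/5 = 217/5

217/5


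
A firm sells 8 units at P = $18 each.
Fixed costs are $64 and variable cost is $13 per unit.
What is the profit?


Total Revenue = P * Q = 18 * 8 = $144
Total Cost = FC + VC*Q = 64 + 13*8 = $168
Profit = TR - TC = 144 - 168 = $-24

$-24


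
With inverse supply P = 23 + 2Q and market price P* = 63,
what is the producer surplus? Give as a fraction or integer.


Minimum supply price (at Q=0): P_min = 23
Quantity supplied at P* = 63:
Q* = (63 - 23)/2 = 20
PS = (1/2) * Q* * (P* - P_min)
PS = (1/2) * 20 * (63 - 23)
PS = (1/2) * 20 * 40 = 400

400


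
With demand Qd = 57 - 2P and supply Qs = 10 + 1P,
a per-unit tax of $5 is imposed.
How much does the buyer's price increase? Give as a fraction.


With a per-unit tax, the buyer's price increase depends on relative slopes.
Supply slope: d = 1, Demand slope: b = 2
Buyer's price increase = d * tax / (b + d)
= 1 * 5 / (2 + 1)
= 5 / 3 = 5/3

5/3


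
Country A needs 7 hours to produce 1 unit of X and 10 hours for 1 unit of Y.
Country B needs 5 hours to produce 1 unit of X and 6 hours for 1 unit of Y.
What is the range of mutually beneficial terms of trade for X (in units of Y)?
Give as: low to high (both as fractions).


Opportunity cost of X for Country A = hours_X / hours_Y = 7/10 = 7/10 units of Y
Opportunity cost of X for Country B = hours_X / hours_Y = 5/6 = 5/6 units of Y
Terms of trade must be between the two opportunity costs.
Range: 7/10 to 5/6

7/10 to 5/6


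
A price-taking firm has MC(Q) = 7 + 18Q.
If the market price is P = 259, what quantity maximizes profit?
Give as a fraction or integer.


In perfect competition, profit is maximized where P = MC.
259 = 7 + 18Q
252 = 18Q
Q* = 252/18 = 14

14


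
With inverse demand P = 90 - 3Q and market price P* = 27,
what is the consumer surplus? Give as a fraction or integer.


Maximum willingness to pay (at Q=0): P_max = 90
Quantity demanded at P* = 27:
Q* = (90 - 27)/3 = 21
CS = (1/2) * Q* * (P_max - P*)
CS = (1/2) * 21 * (90 - 27)
CS = (1/2) * 21 * 63 = 1323/2

1323/2


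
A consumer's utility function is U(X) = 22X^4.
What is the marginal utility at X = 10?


MU = dU/dX = 22*4*X^(4-1)
MU = 88*X^3
At X = 10:
MU = 88 * 10^3
MU = 88 * 1000 = 88000

88000


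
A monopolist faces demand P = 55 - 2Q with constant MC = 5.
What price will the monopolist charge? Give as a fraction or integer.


MR = 55 - 4Q
Set MR = MC: 55 - 4Q = 5
Q* = 25/2
Substitute into demand:
P* = 55 - 2*25/2 = 30

30


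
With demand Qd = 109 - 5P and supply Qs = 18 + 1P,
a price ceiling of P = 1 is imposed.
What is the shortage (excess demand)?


At P = 1:
Qd = 109 - 5*1 = 104
Qs = 18 + 1*1 = 19
Shortage = Qd - Qs = 104 - 19 = 85

85


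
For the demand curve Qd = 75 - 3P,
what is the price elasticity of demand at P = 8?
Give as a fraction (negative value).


dQ/dP = -3
At P = 8: Q = 75 - 3*8 = 51
E = (dQ/dP)(P/Q) = (-3)(8/51) = -8/17

-8/17


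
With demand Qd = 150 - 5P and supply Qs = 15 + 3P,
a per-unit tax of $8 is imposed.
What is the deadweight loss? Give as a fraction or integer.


Pre-tax equilibrium quantity: Q* = 525/8
Post-tax equilibrium quantity: Q_tax = 405/8
Reduction in quantity: Q* - Q_tax = 15
DWL = (1/2) * tax * (Q* - Q_tax)
DWL = (1/2) * 8 * 15 = 60

60


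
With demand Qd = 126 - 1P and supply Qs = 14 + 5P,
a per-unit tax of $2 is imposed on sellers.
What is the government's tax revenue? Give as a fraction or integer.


With tax on sellers, new supply: Qs' = 14 + 5(P - 2)
= 4 + 5P
New equilibrium quantity:
Q_new = 317/3
Tax revenue = tax * Q_new = 2 * 317/3 = 634/3

634/3


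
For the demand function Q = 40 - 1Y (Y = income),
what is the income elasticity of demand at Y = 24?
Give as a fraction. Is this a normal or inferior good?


dQ/dY = -1
At Y = 24: Q = 40 - 1*24 = 16
Ey = (dQ/dY)(Y/Q) = -1 * 24 / 16 = -3/2
Since Ey < 0, this is a inferior good.

-3/2 (inferior good)


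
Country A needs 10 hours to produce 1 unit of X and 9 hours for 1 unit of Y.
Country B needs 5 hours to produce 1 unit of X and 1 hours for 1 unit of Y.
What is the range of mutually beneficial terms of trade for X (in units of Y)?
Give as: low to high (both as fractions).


Opportunity cost of X for Country A = hours_X / hours_Y = 10/9 = 10/9 units of Y
Opportunity cost of X for Country B = hours_X / hours_Y = 5/1 = 5 units of Y
Terms of trade must be between the two opportunity costs.
Range: 10/9 to 5

10/9 to 5


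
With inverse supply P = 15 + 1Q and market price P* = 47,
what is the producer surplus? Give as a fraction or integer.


Minimum supply price (at Q=0): P_min = 15
Quantity supplied at P* = 47:
Q* = (47 - 15)/1 = 32
PS = (1/2) * Q* * (P* - P_min)
PS = (1/2) * 32 * (47 - 15)
PS = (1/2) * 32 * 32 = 512

512


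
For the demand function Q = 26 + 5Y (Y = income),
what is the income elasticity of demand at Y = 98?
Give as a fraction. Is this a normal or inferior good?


dQ/dY = 5
At Y = 98: Q = 26 + 5*98 = 516
Ey = (dQ/dY)(Y/Q) = 5 * 98 / 516 = 245/258
Since Ey > 0, this is a normal good.

245/258 (normal good)


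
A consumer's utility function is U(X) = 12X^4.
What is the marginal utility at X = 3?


MU = dU/dX = 12*4*X^(4-1)
MU = 48*X^3
At X = 3:
MU = 48 * 3^3
MU = 48 * 27 = 1296

1296


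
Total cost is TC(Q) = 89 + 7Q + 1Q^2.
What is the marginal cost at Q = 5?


MC = dTC/dQ = 7 + 2*1*Q
At Q = 5:
MC = 7 + 2*5
MC = 7 + 10 = 17

17


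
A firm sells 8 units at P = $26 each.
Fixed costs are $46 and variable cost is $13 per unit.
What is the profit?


Total Revenue = P * Q = 26 * 8 = $208
Total Cost = FC + VC*Q = 46 + 13*8 = $150
Profit = TR - TC = 208 - 150 = $58

$58


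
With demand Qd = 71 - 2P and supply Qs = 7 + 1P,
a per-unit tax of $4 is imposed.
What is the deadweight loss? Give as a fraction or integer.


Pre-tax equilibrium quantity: Q* = 85/3
Post-tax equilibrium quantity: Q_tax = 77/3
Reduction in quantity: Q* - Q_tax = 8/3
DWL = (1/2) * tax * (Q* - Q_tax)
DWL = (1/2) * 4 * 8/3 = 16/3

16/3


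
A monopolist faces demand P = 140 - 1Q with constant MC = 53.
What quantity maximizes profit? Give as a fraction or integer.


TR = P*Q = (140 - 1Q)Q = 140Q - 1Q^2
MR = dTR/dQ = 140 - 2Q
Set MR = MC:
140 - 2Q = 53
87 = 2Q
Q* = 87/2 = 87/2

87/2


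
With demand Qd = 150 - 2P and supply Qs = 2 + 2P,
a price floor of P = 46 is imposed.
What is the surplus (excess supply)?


At P = 46:
Qd = 150 - 2*46 = 58
Qs = 2 + 2*46 = 94
Surplus = Qs - Qd = 94 - 58 = 36

36


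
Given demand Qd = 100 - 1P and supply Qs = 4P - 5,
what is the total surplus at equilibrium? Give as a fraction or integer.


Find equilibrium: 100 - 1P = 4P - 5
100 + 5 = 5P
P* = 105/5 = 21
Q* = 4*21 - 5 = 79
Inverse demand: P = 100 - Q/1, so P_max = 100
Inverse supply: P = 5/4 + Q/4, so P_min = 5/4
CS = (1/2) * 79 * (100 - 21) = 6241/2
PS = (1/2) * 79 * (21 - 5/4) = 6241/8
TS = CS + PS = 6241/2 + 6241/8 = 31205/8

31205/8


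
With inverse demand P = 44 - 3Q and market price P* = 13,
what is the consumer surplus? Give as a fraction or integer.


Maximum willingness to pay (at Q=0): P_max = 44
Quantity demanded at P* = 13:
Q* = (44 - 13)/3 = 31/3
CS = (1/2) * Q* * (P_max - P*)
CS = (1/2) * 31/3 * (44 - 13)
CS = (1/2) * 31/3 * 31 = 961/6

961/6


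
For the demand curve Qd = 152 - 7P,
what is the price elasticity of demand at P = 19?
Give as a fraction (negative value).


dQ/dP = -7
At P = 19: Q = 152 - 7*19 = 19
E = (dQ/dP)(P/Q) = (-7)(19/19) = -7

-7


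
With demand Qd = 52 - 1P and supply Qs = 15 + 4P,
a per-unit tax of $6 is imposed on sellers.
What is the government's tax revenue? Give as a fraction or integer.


With tax on sellers, new supply: Qs' = 15 + 4(P - 6)
= 4P - 9
New equilibrium quantity:
Q_new = 199/5
Tax revenue = tax * Q_new = 6 * 199/5 = 1194/5

1194/5


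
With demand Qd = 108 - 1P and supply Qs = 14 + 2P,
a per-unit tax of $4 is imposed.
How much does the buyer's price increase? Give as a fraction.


With a per-unit tax, the buyer's price increase depends on relative slopes.
Supply slope: d = 2, Demand slope: b = 1
Buyer's price increase = d * tax / (b + d)
= 2 * 4 / (1 + 2)
= 8 / 3 = 8/3

8/3


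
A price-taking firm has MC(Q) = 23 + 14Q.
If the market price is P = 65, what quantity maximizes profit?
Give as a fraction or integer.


In perfect competition, profit is maximized where P = MC.
65 = 23 + 14Q
42 = 14Q
Q* = 42/14 = 3

3


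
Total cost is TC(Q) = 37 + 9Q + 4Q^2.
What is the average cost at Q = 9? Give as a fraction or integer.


TC(9) = 37 + 9*9 + 4*9^2
TC(9) = 37 + 81 + 324 = 442
AC = TC/Q = 442/9 = 442/9

442/9


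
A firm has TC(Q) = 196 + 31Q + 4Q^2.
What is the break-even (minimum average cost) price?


AC(Q) = 196/Q + 31 + 4Q
To minimize: dAC/dQ = -196/Q^2 + 4 = 0
Q^2 = 196/4 = 49
Q* = 7
Min AC = 196/7 + 31 + 4*7
Min AC = 28 + 31 + 28 = 87

87


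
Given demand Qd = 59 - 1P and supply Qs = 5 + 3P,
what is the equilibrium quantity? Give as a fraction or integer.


First find equilibrium price:
59 - 1P = 5 + 3P
P* = 54/4 = 27/2
Then substitute into demand:
Q* = 59 - 1 * 27/2 = 91/2

91/2


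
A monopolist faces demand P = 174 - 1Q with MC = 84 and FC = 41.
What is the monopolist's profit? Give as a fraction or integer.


MR = MC: 174 - 2Q = 84
Q* = 45
P* = 174 - 1*45 = 129
Profit = (P* - MC)*Q* - FC
= (129 - 84)*45 - 41
= 45*45 - 41
= 2025 - 41 = 1984

1984


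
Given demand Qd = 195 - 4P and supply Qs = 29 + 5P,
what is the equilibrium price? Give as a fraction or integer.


At equilibrium, Qd = Qs.
195 - 4P = 29 + 5P
195 - 29 = 4P + 5P
166 = 9P
P* = 166/9 = 166/9

166/9


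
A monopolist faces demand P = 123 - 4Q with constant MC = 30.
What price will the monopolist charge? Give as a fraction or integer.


MR = 123 - 8Q
Set MR = MC: 123 - 8Q = 30
Q* = 93/8
Substitute into demand:
P* = 123 - 4*93/8 = 153/2

153/2


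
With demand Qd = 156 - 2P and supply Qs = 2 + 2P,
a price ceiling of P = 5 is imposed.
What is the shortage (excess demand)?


At P = 5:
Qd = 156 - 2*5 = 146
Qs = 2 + 2*5 = 12
Shortage = Qd - Qs = 146 - 12 = 134

134


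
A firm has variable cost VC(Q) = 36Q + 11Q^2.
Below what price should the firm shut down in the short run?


AVC(Q) = VC(Q)/Q = 36 + 11Q
AVC is increasing in Q, so minimum AVC is at Q -> 0+.
Min AVC = 36
The firm should shut down if P < 36.

36


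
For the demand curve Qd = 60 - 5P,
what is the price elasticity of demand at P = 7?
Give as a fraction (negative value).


dQ/dP = -5
At P = 7: Q = 60 - 5*7 = 25
E = (dQ/dP)(P/Q) = (-5)(7/25) = -7/5

-7/5


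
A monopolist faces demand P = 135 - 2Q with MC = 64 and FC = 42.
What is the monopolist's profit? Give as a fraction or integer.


MR = MC: 135 - 4Q = 64
Q* = 71/4
P* = 135 - 2*71/4 = 199/2
Profit = (P* - MC)*Q* - FC
= (199/2 - 64)*71/4 - 42
= 71/2*71/4 - 42
= 5041/8 - 42 = 4705/8

4705/8


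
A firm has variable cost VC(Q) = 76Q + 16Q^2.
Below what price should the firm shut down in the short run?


AVC(Q) = VC(Q)/Q = 76 + 16Q
AVC is increasing in Q, so minimum AVC is at Q -> 0+.
Min AVC = 76
The firm should shut down if P < 76.

76


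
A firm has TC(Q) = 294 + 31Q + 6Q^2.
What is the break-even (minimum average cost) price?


AC(Q) = 294/Q + 31 + 6Q
To minimize: dAC/dQ = -294/Q^2 + 6 = 0
Q^2 = 294/6 = 49
Q* = 7
Min AC = 294/7 + 31 + 6*7
Min AC = 42 + 31 + 42 = 115

115


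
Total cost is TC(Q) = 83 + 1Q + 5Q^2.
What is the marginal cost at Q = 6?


MC = dTC/dQ = 1 + 2*5*Q
At Q = 6:
MC = 1 + 10*6
MC = 1 + 60 = 61

61


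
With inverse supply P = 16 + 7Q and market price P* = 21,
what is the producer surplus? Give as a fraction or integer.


Minimum supply price (at Q=0): P_min = 16
Quantity supplied at P* = 21:
Q* = (21 - 16)/7 = 5/7
PS = (1/2) * Q* * (P* - P_min)
PS = (1/2) * 5/7 * (21 - 16)
PS = (1/2) * 5/7 * 5 = 25/14

25/14


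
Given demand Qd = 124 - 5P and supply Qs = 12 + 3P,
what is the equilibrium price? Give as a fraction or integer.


At equilibrium, Qd = Qs.
124 - 5P = 12 + 3P
124 - 12 = 5P + 3P
112 = 8P
P* = 112/8 = 14

14


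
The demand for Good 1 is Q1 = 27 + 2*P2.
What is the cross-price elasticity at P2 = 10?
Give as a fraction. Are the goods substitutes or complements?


dQ1/dP2 = 2
At P2 = 10: Q1 = 27 + 2*10 = 47
Exy = (dQ1/dP2)(P2/Q1) = 2 * 10 / 47 = 20/47
Since Exy > 0, the goods are substitutes.

20/47 (substitutes)


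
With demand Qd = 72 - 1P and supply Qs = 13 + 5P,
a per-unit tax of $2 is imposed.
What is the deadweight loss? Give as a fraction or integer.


Pre-tax equilibrium quantity: Q* = 373/6
Post-tax equilibrium quantity: Q_tax = 121/2
Reduction in quantity: Q* - Q_tax = 5/3
DWL = (1/2) * tax * (Q* - Q_tax)
DWL = (1/2) * 2 * 5/3 = 5/3

5/3


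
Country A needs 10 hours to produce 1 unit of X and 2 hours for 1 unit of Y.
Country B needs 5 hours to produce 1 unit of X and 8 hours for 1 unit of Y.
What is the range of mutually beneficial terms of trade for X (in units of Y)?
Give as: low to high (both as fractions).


Opportunity cost of X for Country A = hours_X / hours_Y = 10/2 = 5 units of Y
Opportunity cost of X for Country B = hours_X / hours_Y = 5/8 = 5/8 units of Y
Terms of trade must be between the two opportunity costs.
Range: 5/8 to 5

5/8 to 5


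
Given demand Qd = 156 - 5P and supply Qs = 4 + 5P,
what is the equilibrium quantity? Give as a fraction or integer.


First find equilibrium price:
156 - 5P = 4 + 5P
P* = 152/10 = 76/5
Then substitute into demand:
Q* = 156 - 5 * 76/5 = 80

80


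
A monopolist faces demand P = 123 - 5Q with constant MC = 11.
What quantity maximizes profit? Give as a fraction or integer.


TR = P*Q = (123 - 5Q)Q = 123Q - 5Q^2
MR = dTR/dQ = 123 - 10Q
Set MR = MC:
123 - 10Q = 11
112 = 10Q
Q* = 112/10 = 56/5

56/5


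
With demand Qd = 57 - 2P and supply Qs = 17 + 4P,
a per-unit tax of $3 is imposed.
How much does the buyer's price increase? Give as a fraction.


With a per-unit tax, the buyer's price increase depends on relative slopes.
Supply slope: d = 4, Demand slope: b = 2
Buyer's price increase = d * tax / (b + d)
= 4 * 3 / (2 + 4)
= 12 / 6 = 2

2


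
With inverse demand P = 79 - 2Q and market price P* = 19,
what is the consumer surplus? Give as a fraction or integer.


Maximum willingness to pay (at Q=0): P_max = 79
Quantity demanded at P* = 19:
Q* = (79 - 19)/2 = 30
CS = (1/2) * Q* * (P_max - P*)
CS = (1/2) * 30 * (79 - 19)
CS = (1/2) * 30 * 60 = 900

900


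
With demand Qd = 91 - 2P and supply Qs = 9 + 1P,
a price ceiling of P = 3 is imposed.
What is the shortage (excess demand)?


At P = 3:
Qd = 91 - 2*3 = 85
Qs = 9 + 1*3 = 12
Shortage = Qd - Qs = 85 - 12 = 73

73


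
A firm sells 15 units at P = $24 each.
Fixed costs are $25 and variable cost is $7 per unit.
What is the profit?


Total Revenue = P * Q = 24 * 15 = $360
Total Cost = FC + VC*Q = 25 + 7*15 = $130
Profit = TR - TC = 360 - 130 = $230

$230


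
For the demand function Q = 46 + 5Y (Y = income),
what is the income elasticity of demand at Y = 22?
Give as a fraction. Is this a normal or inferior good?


dQ/dY = 5
At Y = 22: Q = 46 + 5*22 = 156
Ey = (dQ/dY)(Y/Q) = 5 * 22 / 156 = 55/78
Since Ey > 0, this is a normal good.

55/78 (normal good)


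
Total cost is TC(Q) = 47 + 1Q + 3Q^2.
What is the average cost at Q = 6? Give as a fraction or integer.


TC(6) = 47 + 1*6 + 3*6^2
TC(6) = 47 + 6 + 108 = 161
AC = TC/Q = 161/6 = 161/6

161/6


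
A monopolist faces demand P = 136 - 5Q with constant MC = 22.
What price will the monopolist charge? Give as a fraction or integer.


MR = 136 - 10Q
Set MR = MC: 136 - 10Q = 22
Q* = 57/5
Substitute into demand:
P* = 136 - 5*57/5 = 79

79


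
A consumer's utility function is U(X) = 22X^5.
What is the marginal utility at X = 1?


MU = dU/dX = 22*5*X^(5-1)
MU = 110*X^4
At X = 1:
MU = 110 * 1^4
MU = 110 * 1 = 110

110


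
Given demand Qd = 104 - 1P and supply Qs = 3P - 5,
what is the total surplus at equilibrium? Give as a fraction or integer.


Find equilibrium: 104 - 1P = 3P - 5
104 + 5 = 4P
P* = 109/4 = 109/4
Q* = 3*109/4 - 5 = 307/4
Inverse demand: P = 104 - Q/1, so P_max = 104
Inverse supply: P = 5/3 + Q/3, so P_min = 5/3
CS = (1/2) * 307/4 * (104 - 109/4) = 94249/32
PS = (1/2) * 307/4 * (109/4 - 5/3) = 94249/96
TS = CS + PS = 94249/32 + 94249/96 = 94249/24

94249/24


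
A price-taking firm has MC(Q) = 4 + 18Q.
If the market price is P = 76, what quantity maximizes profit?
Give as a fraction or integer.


In perfect competition, profit is maximized where P = MC.
76 = 4 + 18Q
72 = 18Q
Q* = 72/18 = 4

4


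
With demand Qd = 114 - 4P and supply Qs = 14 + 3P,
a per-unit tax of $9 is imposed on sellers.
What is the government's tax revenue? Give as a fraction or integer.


With tax on sellers, new supply: Qs' = 14 + 3(P - 9)
= 3P - 13
New equilibrium quantity:
Q_new = 290/7
Tax revenue = tax * Q_new = 9 * 290/7 = 2610/7

2610/7


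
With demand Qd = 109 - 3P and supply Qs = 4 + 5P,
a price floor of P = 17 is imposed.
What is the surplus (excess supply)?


At P = 17:
Qd = 109 - 3*17 = 58
Qs = 4 + 5*17 = 89
Surplus = Qs - Qd = 89 - 58 = 31

31


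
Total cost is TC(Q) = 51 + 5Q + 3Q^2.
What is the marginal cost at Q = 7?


MC = dTC/dQ = 5 + 2*3*Q
At Q = 7:
MC = 5 + 6*7
MC = 5 + 42 = 47

47


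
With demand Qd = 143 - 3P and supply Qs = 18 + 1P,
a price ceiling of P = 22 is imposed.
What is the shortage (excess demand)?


At P = 22:
Qd = 143 - 3*22 = 77
Qs = 18 + 1*22 = 40
Shortage = Qd - Qs = 77 - 40 = 37

37


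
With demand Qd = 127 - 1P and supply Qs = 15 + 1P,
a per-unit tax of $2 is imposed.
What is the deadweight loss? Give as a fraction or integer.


Pre-tax equilibrium quantity: Q* = 71
Post-tax equilibrium quantity: Q_tax = 70
Reduction in quantity: Q* - Q_tax = 1
DWL = (1/2) * tax * (Q* - Q_tax)
DWL = (1/2) * 2 * 1 = 1

1


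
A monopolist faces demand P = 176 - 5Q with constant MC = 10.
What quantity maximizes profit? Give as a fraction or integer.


TR = P*Q = (176 - 5Q)Q = 176Q - 5Q^2
MR = dTR/dQ = 176 - 10Q
Set MR = MC:
176 - 10Q = 10
166 = 10Q
Q* = 166/10 = 83/5

83/5


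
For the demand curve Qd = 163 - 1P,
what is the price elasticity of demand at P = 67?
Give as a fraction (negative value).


dQ/dP = -1
At P = 67: Q = 163 - 1*67 = 96
E = (dQ/dP)(P/Q) = (-1)(67/96) = -67/96

-67/96


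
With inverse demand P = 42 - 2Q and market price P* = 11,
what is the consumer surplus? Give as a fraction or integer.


Maximum willingness to pay (at Q=0): P_max = 42
Quantity demanded at P* = 11:
Q* = (42 - 11)/2 = 31/2
CS = (1/2) * Q* * (P_max - P*)
CS = (1/2) * 31/2 * (42 - 11)
CS = (1/2) * 31/2 * 31 = 961/4

961/4


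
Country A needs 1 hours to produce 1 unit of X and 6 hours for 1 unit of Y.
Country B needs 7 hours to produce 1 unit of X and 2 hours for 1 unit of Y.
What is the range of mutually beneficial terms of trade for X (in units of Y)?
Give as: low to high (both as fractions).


Opportunity cost of X for Country A = hours_X / hours_Y = 1/6 = 1/6 units of Y
Opportunity cost of X for Country B = hours_X / hours_Y = 7/2 = 7/2 units of Y
Terms of trade must be between the two opportunity costs.
Range: 1/6 to 7/2

1/6 to 7/2


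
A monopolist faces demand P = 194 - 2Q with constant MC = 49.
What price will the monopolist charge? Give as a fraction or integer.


MR = 194 - 4Q
Set MR = MC: 194 - 4Q = 49
Q* = 145/4
Substitute into demand:
P* = 194 - 2*145/4 = 243/2

243/2


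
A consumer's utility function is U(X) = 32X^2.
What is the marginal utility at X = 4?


MU = dU/dX = 32*2*X^(2-1)
MU = 64*X^1
At X = 4:
MU = 64 * 4^1
MU = 64 * 4 = 256

256


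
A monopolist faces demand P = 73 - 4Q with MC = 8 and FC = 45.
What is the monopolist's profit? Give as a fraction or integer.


MR = MC: 73 - 8Q = 8
Q* = 65/8
P* = 73 - 4*65/8 = 81/2
Profit = (P* - MC)*Q* - FC
= (81/2 - 8)*65/8 - 45
= 65/2*65/8 - 45
= 4225/16 - 45 = 3505/16

3505/16


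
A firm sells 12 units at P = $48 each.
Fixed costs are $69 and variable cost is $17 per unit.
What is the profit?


Total Revenue = P * Q = 48 * 12 = $576
Total Cost = FC + VC*Q = 69 + 17*12 = $273
Profit = TR - TC = 576 - 273 = $303

$303


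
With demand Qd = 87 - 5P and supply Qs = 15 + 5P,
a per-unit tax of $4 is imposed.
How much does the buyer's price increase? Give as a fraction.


With a per-unit tax, the buyer's price increase depends on relative slopes.
Supply slope: d = 5, Demand slope: b = 5
Buyer's price increase = d * tax / (b + d)
= 5 * 4 / (5 + 5)
= 20 / 10 = 2

2


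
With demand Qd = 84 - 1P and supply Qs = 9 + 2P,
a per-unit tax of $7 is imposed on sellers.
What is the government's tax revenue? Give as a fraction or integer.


With tax on sellers, new supply: Qs' = 9 + 2(P - 7)
= 2P - 5
New equilibrium quantity:
Q_new = 163/3
Tax revenue = tax * Q_new = 7 * 163/3 = 1141/3

1141/3


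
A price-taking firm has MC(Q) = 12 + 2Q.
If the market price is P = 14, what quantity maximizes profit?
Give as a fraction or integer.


In perfect competition, profit is maximized where P = MC.
14 = 12 + 2Q
2 = 2Q
Q* = 2/2 = 1

1


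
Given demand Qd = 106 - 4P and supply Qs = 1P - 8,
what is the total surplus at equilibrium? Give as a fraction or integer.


Find equilibrium: 106 - 4P = 1P - 8
106 + 8 = 5P
P* = 114/5 = 114/5
Q* = 1*114/5 - 8 = 74/5
Inverse demand: P = 53/2 - Q/4, so P_max = 53/2
Inverse supply: P = 8 + Q/1, so P_min = 8
CS = (1/2) * 74/5 * (53/2 - 114/5) = 1369/50
PS = (1/2) * 74/5 * (114/5 - 8) = 2738/25
TS = CS + PS = 1369/50 + 2738/25 = 1369/10

1369/10


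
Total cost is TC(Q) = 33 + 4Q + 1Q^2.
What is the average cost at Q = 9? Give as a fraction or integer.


TC(9) = 33 + 4*9 + 1*9^2
TC(9) = 33 + 36 + 81 = 150
AC = TC/Q = 150/9 = 50/3

50/3


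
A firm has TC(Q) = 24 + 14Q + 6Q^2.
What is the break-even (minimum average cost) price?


AC(Q) = 24/Q + 14 + 6Q
To minimize: dAC/dQ = -24/Q^2 + 6 = 0
Q^2 = 24/6 = 4
Q* = 2
Min AC = 24/2 + 14 + 6*2
Min AC = 12 + 14 + 12 = 38

38


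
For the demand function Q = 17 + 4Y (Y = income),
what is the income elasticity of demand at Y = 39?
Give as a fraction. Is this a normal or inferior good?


dQ/dY = 4
At Y = 39: Q = 17 + 4*39 = 173
Ey = (dQ/dY)(Y/Q) = 4 * 39 / 173 = 156/173
Since Ey > 0, this is a normal good.

156/173 (normal good)


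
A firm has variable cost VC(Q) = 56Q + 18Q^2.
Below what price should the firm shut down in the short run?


AVC(Q) = VC(Q)/Q = 56 + 18Q
AVC is increasing in Q, so minimum AVC is at Q -> 0+.
Min AVC = 56
The firm should shut down if P < 56.

56


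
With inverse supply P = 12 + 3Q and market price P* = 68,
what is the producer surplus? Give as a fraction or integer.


Minimum supply price (at Q=0): P_min = 12
Quantity supplied at P* = 68:
Q* = (68 - 12)/3 = 56/3
PS = (1/2) * Q* * (P* - P_min)
PS = (1/2) * 56/3 * (68 - 12)
PS = (1/2) * 56/3 * 56 = 1568/3

1568/3


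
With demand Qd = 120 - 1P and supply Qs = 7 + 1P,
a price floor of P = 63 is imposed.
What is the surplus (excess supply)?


At P = 63:
Qd = 120 - 1*63 = 57
Qs = 7 + 1*63 = 70
Surplus = Qs - Qd = 70 - 57 = 13

13


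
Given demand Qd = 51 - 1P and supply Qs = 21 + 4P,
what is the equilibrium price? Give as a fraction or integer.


At equilibrium, Qd = Qs.
51 - 1P = 21 + 4P
51 - 21 = 1P + 4P
30 = 5P
P* = 30/5 = 6

6


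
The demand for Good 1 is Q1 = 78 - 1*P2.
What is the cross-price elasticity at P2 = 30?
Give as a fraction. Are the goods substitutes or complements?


dQ1/dP2 = -1
At P2 = 30: Q1 = 78 - 1*30 = 48
Exy = (dQ1/dP2)(P2/Q1) = -1 * 30 / 48 = -5/8
Since Exy < 0, the goods are complements.

-5/8 (complements)


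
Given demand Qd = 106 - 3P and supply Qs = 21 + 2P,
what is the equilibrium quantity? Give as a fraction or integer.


First find equilibrium price:
106 - 3P = 21 + 2P
P* = 85/5 = 17
Then substitute into demand:
Q* = 106 - 3 * 17 = 55

55


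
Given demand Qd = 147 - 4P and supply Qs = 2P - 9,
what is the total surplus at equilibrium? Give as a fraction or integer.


Find equilibrium: 147 - 4P = 2P - 9
147 + 9 = 6P
P* = 156/6 = 26
Q* = 2*26 - 9 = 43
Inverse demand: P = 147/4 - Q/4, so P_max = 147/4
Inverse supply: P = 9/2 + Q/2, so P_min = 9/2
CS = (1/2) * 43 * (147/4 - 26) = 1849/8
PS = (1/2) * 43 * (26 - 9/2) = 1849/4
TS = CS + PS = 1849/8 + 1849/4 = 5547/8

5547/8


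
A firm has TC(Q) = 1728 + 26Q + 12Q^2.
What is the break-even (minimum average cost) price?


AC(Q) = 1728/Q + 26 + 12Q
To minimize: dAC/dQ = -1728/Q^2 + 12 = 0
Q^2 = 1728/12 = 144
Q* = 12
Min AC = 1728/12 + 26 + 12*12
Min AC = 144 + 26 + 144 = 314

314
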